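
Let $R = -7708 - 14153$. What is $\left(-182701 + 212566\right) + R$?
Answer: $8004$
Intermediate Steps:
$R = -21861$ ($R = -7708 - 14153 = -21861$)
$\left(-182701 + 212566\right) + R = \left(-182701 + 212566\right) - 21861 = 29865 - 21861 = 8004$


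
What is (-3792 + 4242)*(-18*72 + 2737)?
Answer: 648450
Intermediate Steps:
(-3792 + 4242)*(-18*72 + 2737) = 450*(-1296 + 2737) = 450*1441 = 648450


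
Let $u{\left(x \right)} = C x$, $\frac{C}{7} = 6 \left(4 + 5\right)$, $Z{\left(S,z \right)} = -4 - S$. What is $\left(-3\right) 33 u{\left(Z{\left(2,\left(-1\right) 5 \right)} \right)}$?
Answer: $224532$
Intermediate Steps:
$C = 378$ ($C = 7 \cdot 6 \left(4 + 5\right) = 7 \cdot 6 \cdot 9 = 7 \cdot 54 = 378$)
$u{\left(x \right)} = 378 x$
$\left(-3\right) 33 u{\left(Z{\left(2,\left(-1\right) 5 \right)} \right)} = \left(-3\right) 33 \cdot 378 \left(-4 - 2\right) = - 99 \cdot 378 \left(-4 - 2\right) = - 99 \cdot 378 \left(-6\right) = \left(-99\right) \left(-2268\right) = 224532$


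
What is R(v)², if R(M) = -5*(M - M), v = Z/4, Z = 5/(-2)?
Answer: 0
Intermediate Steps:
Z = -5/2 (Z = 5*(-½) = -5/2 ≈ -2.5000)
v = -5/8 (v = -5/2/4 = -5/2*¼ = -5/8 ≈ -0.62500)
R(M) = 0 (R(M) = -5*0 = 0)
R(v)² = 0² = 0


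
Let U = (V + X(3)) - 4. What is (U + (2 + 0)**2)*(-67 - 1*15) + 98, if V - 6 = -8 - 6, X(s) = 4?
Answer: 426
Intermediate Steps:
V = -8 (V = 6 + (-8 - 6) = 6 - 14 = -8)
U = -8 (U = (-8 + 4) - 4 = -4 - 4 = -8)
(U + (2 + 0)**2)*(-67 - 1*15) + 98 = (-8 + (2 + 0)**2)*(-67 - 1*15) + 98 = (-8 + 2**2)*(-67 - 15) + 98 = (-8 + 4)*(-82) + 98 = -4*(-82) + 98 = 328 + 98 = 426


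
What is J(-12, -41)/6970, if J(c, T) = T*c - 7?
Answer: 97/1394 ≈ 0.069584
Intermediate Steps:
J(c, T) = -7 + T*c
J(-12, -41)/6970 = (-7 - 41*(-12))/6970 = (-7 + 492)*(1/6970) = 485*(1/6970) = 97/1394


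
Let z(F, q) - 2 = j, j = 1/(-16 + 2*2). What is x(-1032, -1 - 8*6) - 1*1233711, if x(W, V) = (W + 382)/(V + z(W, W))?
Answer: -139407783/113 ≈ -1.2337e+6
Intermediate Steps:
j = -1/12 (j = 1/(-16 + 4) = 1/(-12) = -1/12 ≈ -0.083333)
z(F, q) = 23/12 (z(F, q) = 2 - 1/12 = 23/12)
x(W, V) = (382 + W)/(23/12 + V) (x(W, V) = (W + 382)/(V + 23/12) = (382 + W)/(23/12 + V))
x(-1032, -1 - 8*6) - 1*1233711 = 12*(382 - 1032)/(23 + 12*(-1 - 8*6)) - 1*1233711 = 12*(-650)/(23 + 12*(-1 - 48)) - 1233711 = 12*(-650)/(23 + 12*(-49)) - 1233711 = 12*(-650)/(23 - 588) - 1233711 = 12*(-650)/(-565) - 1233711 = 12*(-1/565)*(-650) - 1233711 = 1560/113 - 1233711 = -139407783/113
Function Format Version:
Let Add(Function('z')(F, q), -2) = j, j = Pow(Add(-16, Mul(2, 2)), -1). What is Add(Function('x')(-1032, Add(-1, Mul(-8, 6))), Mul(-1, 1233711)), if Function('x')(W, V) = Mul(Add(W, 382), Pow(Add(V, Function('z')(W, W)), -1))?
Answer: Rational(-139407783, 113) ≈ -1.2337e+6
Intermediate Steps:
j = Rational(-1, 12) (j = Pow(Add(-16, 4), -1) = Pow(-12, -1) = Rational(-1, 12) ≈ -0.083333)
Function('z')(F, q) = Rational(23, 12) (Function('z')(F, q) = Add(2, Rational(-1, 12)) = Rational(23, 12))
Function('x')(W, V) = Mul(Pow(Add(Rational(23, 12), V), -1), Add(382, W)) (Function('x')(W, V) = Mul(Add(W, 382), Pow(Add(V, Rational(23, 12)), -1)) = Mul(Add(382, W), Pow(Add(Rational(23, 12), V), -1)) = Mul(Pow(Add(Rational(23, 12), V), -1), Add(382, W)))
Add(Function('x')(-1032, Add(-1, Mul(-8, 6))), Mul(-1, 1233711)) = Add(Mul(12, Pow(Add(23, Mul(12, Add(-1, Mul(-8, 6)))), -1), Add(382, -1032)), Mul(-1, 1233711)) = Add(Mul(12, Pow(Add(23, Mul(12, Add(-1, -48))), -1), -650), -1233711) = Add(Mul(12, Pow(Add(23, Mul(12, -49)), -1), -650), -1233711) = Add(Mul(12, Pow(Add(23, -588), -1), -650), -1233711) = Add(Mul(12, Pow(-565, -1), -650), -1233711) = Add(Mul(12, Rational(-1, 565), -650), -1233711) = Add(Rational(1560, 113), -1233711) = Rational(-139407783, 113)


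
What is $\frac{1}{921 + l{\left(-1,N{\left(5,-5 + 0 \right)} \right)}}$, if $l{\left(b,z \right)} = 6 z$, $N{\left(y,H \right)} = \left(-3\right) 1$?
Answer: $\frac{1}{903} \approx 0.0011074$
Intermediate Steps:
$N{\left(y,H \right)} = -3$
$\frac{1}{921 + l{\left(-1,N{\left(5,-5 + 0 \right)} \right)}} = \frac{1}{921 + 6 \left(-3\right)} = \frac{1}{921 - 18} = \frac{1}{903}$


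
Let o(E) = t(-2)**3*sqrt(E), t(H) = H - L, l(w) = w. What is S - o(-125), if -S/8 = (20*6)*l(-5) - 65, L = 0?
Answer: 5320 + 40*I*sqrt(5) ≈ 5320.0 + 89.443*I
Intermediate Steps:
t(H) = H (t(H) = H - 1*0 = H + 0 = H)
S = 5320 (S = -8*((20*6)*(-5) - 65) = -8*(120*(-5) - 65) = -8*(-600 - 65) = -8*(-665) = 5320)
o(E) = -8*sqrt(E) (o(E) = (-2)**3*sqrt(E) = -8*sqrt(E))
S - o(-125) = 5320 - (-8)*sqrt(-125) = 5320 - (-8)*5*I*sqrt(5) = 5320 - (-40)*I*sqrt(5) = 5320 + 40*I*sqrt(5)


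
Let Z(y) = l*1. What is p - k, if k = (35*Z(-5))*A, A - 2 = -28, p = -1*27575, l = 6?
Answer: -22115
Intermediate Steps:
p = -27575
Z(y) = 6 (Z(y) = 6*1 = 6)
A = -26 (A = 2 - 28 = -26)
k = -5460 (k = (35*6)*(-26) = 210*(-26) = -5460)
p - k = -27575 - 1*(-5460) = -27575 + 5460 = -22115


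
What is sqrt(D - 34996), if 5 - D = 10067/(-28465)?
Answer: 2*I*sqrt(7087847252955)/28465 ≈ 187.06*I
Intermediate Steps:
D = 152392/28465 (D = 5 - 10067/(-28465) = 5 - 10067*(-1)/28465 = 5 - 1*(-10067/28465) = 5 + 10067/28465 = 152392/28465 ≈ 5.3537)
sqrt(D - 34996) = sqrt(152392/28465 - 34996) = sqrt(-996008748/28465) = 2*I*sqrt(7087847252955)/28465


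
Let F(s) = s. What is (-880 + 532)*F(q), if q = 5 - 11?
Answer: 2088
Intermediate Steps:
q = -6
(-880 + 532)*F(q) = (-880 + 532)*(-6) = -348*(-6) = 2088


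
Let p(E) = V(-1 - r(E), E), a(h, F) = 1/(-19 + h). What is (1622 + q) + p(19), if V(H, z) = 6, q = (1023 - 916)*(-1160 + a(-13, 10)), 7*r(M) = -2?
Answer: -3919851/32 ≈ -1.2250e+5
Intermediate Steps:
r(M) = -2/7 (r(M) = (⅐)*(-2) = -2/7)
q = -3971947/32 (q = (1023 - 916)*(-1160 + 1/(-19 - 13)) = 107*(-1160 + 1/(-32)) = 107*(-1160 - 1/32) = 107*(-37121/32) = -3971947/32 ≈ -1.2412e+5)
p(E) = 6
(1622 + q) + p(19) = (1622 - 3971947/32) + 6 = -3920043/32 + 6 = -3919851/32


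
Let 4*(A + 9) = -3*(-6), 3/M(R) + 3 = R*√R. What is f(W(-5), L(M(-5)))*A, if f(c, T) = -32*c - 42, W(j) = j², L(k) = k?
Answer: 3789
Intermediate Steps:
M(R) = 3/(-3 + R^(3/2)) (M(R) = 3/(-3 + R*√R) = 3/(-3 + R^(3/2)))
f(c, T) = -42 - 32*c
A = -9/2 (A = -9 + (-3*(-6))/4 = -9 + (¼)*18 = -9 + 9/2 = -9/2 ≈ -4.5000)
f(W(-5), L(M(-5)))*A = (-42 - 32*(-5)²)*(-9/2) = (-42 - 32*25)*(-9/2) = (-42 - 800)*(-9/2) = -842*(-9/2) = 3789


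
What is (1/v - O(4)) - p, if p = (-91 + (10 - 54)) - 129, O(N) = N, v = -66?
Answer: 17159/66 ≈ 259.98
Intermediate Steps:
p = -264 (p = (-91 - 44) - 129 = -135 - 129 = -264)
(1/v - O(4)) - p = (1/(-66) - 1*4) - 1*(-264) = (-1/66 - 4) + 264 = -265/66 + 264 = 17159/66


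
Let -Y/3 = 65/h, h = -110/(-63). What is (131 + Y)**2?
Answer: 180625/484 ≈ 373.19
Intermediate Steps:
h = 110/63 (h = -110*(-1/63) = 110/63 ≈ 1.7460)
Y = -2457/22 (Y = -195/110/63 = -195*63/110 = -3*819/22 = -2457/22 ≈ -111.68)
(131 + Y)**2 = (131 - 2457/22)**2 = (425/22)**2 = 180625/484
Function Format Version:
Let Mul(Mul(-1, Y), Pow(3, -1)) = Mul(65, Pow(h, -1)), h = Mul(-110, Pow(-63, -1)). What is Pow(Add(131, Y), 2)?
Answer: Rational(180625, 484) ≈ 373.19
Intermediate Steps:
h = Rational(110, 63) (h = Mul(-110, Rational(-1, 63)) = Rational(110, 63) ≈ 1.7460)
Y = Rational(-2457, 22) (Y = Mul(-3, Mul(65, Pow(Rational(110, 63), -1))) = Mul(-3, Mul(65, Rational(63, 110))) = Mul(-3, Rational(819, 22)) = Rational(-2457, 22) ≈ -111.68)
Pow(Add(131, Y), 2) = Pow(Add(131, Rational(-2457, 22)), 2) = Pow(Rational(425, 22), 2) = Rational(180625, 484)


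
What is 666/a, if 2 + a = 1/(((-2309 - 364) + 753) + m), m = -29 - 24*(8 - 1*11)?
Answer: -1250082/3755 ≈ -332.91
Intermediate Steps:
m = 43 (m = -29 - 24*(8 - 11) = -29 - 24*(-3) = -29 + 72 = 43)
a = -3755/1877 (a = -2 + 1/(((-2309 - 364) + 753) + 43) = -2 + 1/((-2673 + 753) + 43) = -2 + 1/(-1920 + 43) = -2 + 1/(-1877) = -2 - 1/1877 = -3755/1877 ≈ -2.0005)
666/a = 666/(-3755/1877) = 666*(-1877/3755) = -1250082/3755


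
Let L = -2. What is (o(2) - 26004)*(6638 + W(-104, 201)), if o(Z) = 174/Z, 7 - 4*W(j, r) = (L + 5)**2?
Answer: -344048175/2 ≈ -1.7202e+8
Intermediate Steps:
W(j, r) = -1/2 (W(j, r) = 7/4 - (-2 + 5)**2/4 = 7/4 - 1/4*3**2 = 7/4 - 1/4*9 = 7/4 - 9/4 = -1/2)
(o(2) - 26004)*(6638 + W(-104, 201)) = (174/2 - 26004)*(6638 - 1/2) = (174*(1/2) - 26004)*(13275/2) = (87 - 26004)*(13275/2) = -25917*13275/2 = -344048175/2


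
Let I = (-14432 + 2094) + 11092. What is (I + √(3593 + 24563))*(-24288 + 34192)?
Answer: -12340384 + 19808*√7039 ≈ -1.0679e+7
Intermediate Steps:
I = -1246 (I = -12338 + 11092 = -1246)
(I + √(3593 + 24563))*(-24288 + 34192) = (-1246 + √(3593 + 24563))*(-24288 + 34192) = (-1246 + √28156)*9904 = (-1246 + 2*√7039)*9904 = -12340384 + 19808*√7039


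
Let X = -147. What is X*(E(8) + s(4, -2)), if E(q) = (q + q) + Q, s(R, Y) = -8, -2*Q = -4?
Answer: -1470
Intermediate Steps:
Q = 2 (Q = -½*(-4) = 2)
E(q) = 2 + 2*q (E(q) = (q + q) + 2 = 2*q + 2 = 2 + 2*q)
X*(E(8) + s(4, -2)) = -147*((2 + 2*8) - 8) = -147*((2 + 16) - 8) = -147*(18 - 8) = -147*10 = -1470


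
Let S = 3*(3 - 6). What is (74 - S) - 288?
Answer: -205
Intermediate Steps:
S = -9 (S = 3*(-3) = -9)
(74 - S) - 288 = (74 - 1*(-9)) - 288 = (74 + 9) - 288 = 83 - 288 = -205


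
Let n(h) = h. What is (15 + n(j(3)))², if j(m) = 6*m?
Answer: 1089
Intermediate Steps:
(15 + n(j(3)))² = (15 + 6*3)² = (15 + 18)² = 33² = 1089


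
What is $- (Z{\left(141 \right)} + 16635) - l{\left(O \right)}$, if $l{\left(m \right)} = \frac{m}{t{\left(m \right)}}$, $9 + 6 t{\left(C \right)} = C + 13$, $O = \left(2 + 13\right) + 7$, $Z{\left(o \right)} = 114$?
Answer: $- \frac{217803}{13} \approx -16754.0$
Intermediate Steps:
$O = 22$ ($O = 15 + 7 = 22$)
$t{\left(C \right)} = \frac{2}{3} + \frac{C}{6}$ ($t{\left(C \right)} = - \frac{3}{2} + \frac{C + 13}{6} = - \frac{3}{2} + \frac{13 + C}{6} = - \frac{3}{2} + \left(\frac{13}{6} + \frac{C}{6}\right) = \frac{2}{3} + \frac{C}{6}$)
$l{\left(m \right)} = \frac{m}{\frac{2}{3} + \frac{m}{6}}$
$- (Z{\left(141 \right)} + 16635) - l{\left(O \right)} = - (114 + 16635) - 6 \cdot 22 \frac{1}{4 + 22} = \left(-1\right) 16749 - 6 \cdot 22 \cdot \frac{1}{26} = -16749 - 6 \cdot 22 \cdot \frac{1}{26} = -16749 - \frac{66}{13} = - \frac{217803}{13}$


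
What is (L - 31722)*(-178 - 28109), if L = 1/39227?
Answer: 35199180006291/39227 ≈ 8.9732e+8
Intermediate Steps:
L = 1/39227 ≈ 2.5493e-5
(L - 31722)*(-178 - 28109) = (1/39227 - 31722)*(-178 - 28109) = -1244358893/39227*(-28287) = 35199180006291/39227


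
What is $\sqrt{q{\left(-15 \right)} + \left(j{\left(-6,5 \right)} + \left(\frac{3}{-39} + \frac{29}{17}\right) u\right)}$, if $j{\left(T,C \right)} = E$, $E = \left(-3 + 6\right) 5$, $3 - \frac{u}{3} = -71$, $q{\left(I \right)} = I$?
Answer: $\frac{12 \sqrt{122655}}{221} \approx 19.017$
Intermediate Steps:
$u = 222$ ($u = 9 - -213 = 9 + 213 = 222$)
$E = 15$ ($E = 3 \cdot 5 = 15$)
$j{\left(T,C \right)} = 15$
$\sqrt{q{\left(-15 \right)} + \left(j{\left(-6,5 \right)} + \left(\frac{3}{-39} + \frac{29}{17}\right) u\right)} = \sqrt{-15 + \left(15 + \left(\frac{3}{-39} + \frac{29}{17}\right) 222\right)} = \sqrt{-15 + \left(15 + \left(3 \left(- \frac{1}{39}\right) + 29 \cdot \frac{1}{17}\right) 222\right)} = \sqrt{-15 + \left(15 + \left(- \frac{1}{13} + \frac{29}{17}\right) 222\right)} = \sqrt{-15 + \left(15 + \frac{360}{221} \cdot 222\right)} = \sqrt{-15 + \left(15 + \frac{79920}{221}\right)} = \sqrt{-15 + \frac{83235}{221}} = \sqrt{\frac{79920}{221}} = \frac{12 \sqrt{122655}}{221}$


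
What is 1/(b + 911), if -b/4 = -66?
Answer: 1/1175 ≈ 0.00085106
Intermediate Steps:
b = 264 (b = -4*(-66) = 264)
1/(b + 911) = 1/(264 + 911) = 1/1175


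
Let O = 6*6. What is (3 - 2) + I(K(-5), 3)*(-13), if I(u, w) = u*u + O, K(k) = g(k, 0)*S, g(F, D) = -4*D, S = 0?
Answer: -467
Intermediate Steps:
O = 36
K(k) = 0 (K(k) = -4*0*0 = 0*0 = 0)
I(u, w) = 36 + u² (I(u, w) = u*u + 36 = u² + 36 = 36 + u²)
(3 - 2) + I(K(-5), 3)*(-13) = (3 - 2) + (36 + 0²)*(-13) = 1 + (36 + 0)*(-13) = 1 + 36*(-13) = 1 - 468 = -467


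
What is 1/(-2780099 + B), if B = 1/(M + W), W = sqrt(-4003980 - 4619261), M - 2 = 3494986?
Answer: (-sqrt(8623241) + 3494988*I)/(-9716412643811*I + 2780099*sqrt(8623241)) ≈ -3.5970e-7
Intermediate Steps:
M = 3494988 (M = 2 + 3494986 = 3494988)
W = I*sqrt(8623241) (W = sqrt(-8623241) = I*sqrt(8623241) ≈ 2936.5*I)
B = 1/(3494988 + I*sqrt(8623241)) ≈ 2.8612e-7 - 2.4e-10*I
1/(-2780099 + B) = 1/(-2780099 + (3494988/12214949743385 - I*sqrt(8623241)/12214949743385)) = 1/(-33958769566631400127/12214949743385 - I*sqrt(8623241)/12214949743385)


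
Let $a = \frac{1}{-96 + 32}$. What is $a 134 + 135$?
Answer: $\frac{4253}{32} \approx 132.91$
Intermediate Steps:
$a = - \frac{1}{64}$ ($a = \frac{1}{-64} = - \frac{1}{64} \approx -0.015625$)
$a 134 + 135 = \left(- \frac{1}{64}\right) 134 + 135 = - \frac{67}{32} + 135 = \frac{4253}{32}$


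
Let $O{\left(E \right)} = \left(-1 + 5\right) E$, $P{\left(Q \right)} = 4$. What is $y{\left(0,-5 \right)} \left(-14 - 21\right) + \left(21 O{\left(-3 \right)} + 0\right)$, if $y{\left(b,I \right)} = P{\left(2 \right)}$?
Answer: $-392$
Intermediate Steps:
$O{\left(E \right)} = 4 E$
$y{\left(b,I \right)} = 4$
$y{\left(0,-5 \right)} \left(-14 - 21\right) + \left(21 O{\left(-3 \right)} + 0\right) = 4 \left(-14 - 21\right) + \left(21 \cdot 4 \left(-3\right) + 0\right) = 4 \left(-35\right) + \left(21 \left(-12\right) + 0\right) = -140 + \left(-252 + 0\right) = -140 - 252 = -392$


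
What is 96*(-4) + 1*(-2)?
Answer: -386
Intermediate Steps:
96*(-4) + 1*(-2) = -384 - 2 = -386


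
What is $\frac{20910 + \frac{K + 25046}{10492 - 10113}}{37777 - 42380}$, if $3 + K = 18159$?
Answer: $- \frac{7968092}{1744537} \approx -4.5675$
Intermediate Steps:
$K = 18156$ ($K = -3 + 18159 = 18156$)
$\frac{20910 + \frac{K + 25046}{10492 - 10113}}{37777 - 42380} = \frac{20910 + \frac{18156 + 25046}{10492 - 10113}}{37777 - 42380} = \frac{20910 + \frac{43202}{379}}{-4603} = \left(20910 + 43202 \cdot \frac{1}{379}\right) \left(- \frac{1}{4603}\right) = \left(20910 + \frac{43202}{379}\right) \left(- \frac{1}{4603}\right) = \frac{7968092}{379} \left(- \frac{1}{4603}\right) = - \frac{7968092}{1744537}$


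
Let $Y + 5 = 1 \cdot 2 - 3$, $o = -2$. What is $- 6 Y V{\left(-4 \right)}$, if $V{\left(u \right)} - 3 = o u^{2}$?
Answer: $-1044$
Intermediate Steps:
$V{\left(u \right)} = 3 - 2 u^{2}$
$Y = -6$ ($Y = -5 + \left(1 \cdot 2 - 3\right) = -5 + \left(2 - 3\right) = -5 - 1 = -6$)
$- 6 Y V{\left(-4 \right)} = \left(-6\right) \left(-6\right) \left(3 - 2 \left(-4\right)^{2}\right) = 36 \left(3 - 32\right) = 36 \left(-29\right) = -1044$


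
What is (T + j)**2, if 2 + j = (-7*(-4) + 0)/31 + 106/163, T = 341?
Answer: 2961211147489/25532809 ≈ 1.1598e+5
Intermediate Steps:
j = -2256/5053 (j = -2 + ((-7*(-4) + 0)/31 + 106/163) = -2 + ((28 + 0)*(1/31) + 106*(1/163)) = -2 + (28*(1/31) + 106/163) = -2 + (28/31 + 106/163) = -2 + 7850/5053 = -2256/5053 ≈ -0.44647)
(T + j)**2 = (341 - 2256/5053)**2 = (1720817/5053)**2 = 2961211147489/25532809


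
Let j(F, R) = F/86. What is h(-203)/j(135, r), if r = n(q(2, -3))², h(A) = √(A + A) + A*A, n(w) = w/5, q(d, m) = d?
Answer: 3543974/135 + 86*I*√406/135 ≈ 26252.0 + 12.836*I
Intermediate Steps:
n(w) = w/5 (n(w) = w*(⅕) = w/5)
h(A) = A² + √2*√A (h(A) = √(2*A) + A² = √2*√A + A² = A² + √2*√A)
r = 4/25 (r = ((⅕)*2)² = (⅖)² = 4/25 ≈ 0.16000)
j(F, R) = F/86 (j(F, R) = F*(1/86) = F/86)
h(-203)/j(135, r) = ((-203)² + √2*√(-203))/(((1/86)*135)) = (41209 + √2*(I*√203))/(135/86) = (41209 + I*√406)*(86/135) = 3543974/135 + 86*I*√406/135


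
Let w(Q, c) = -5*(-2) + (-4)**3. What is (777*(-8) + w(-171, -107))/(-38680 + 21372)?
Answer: 3135/8654 ≈ 0.36226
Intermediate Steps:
w(Q, c) = -54 (w(Q, c) = 10 - 64 = -54)
(777*(-8) + w(-171, -107))/(-38680 + 21372) = (777*(-8) - 54)/(-38680 + 21372) = (-6216 - 54)/(-17308) = -6270*(-1/17308) = 3135/8654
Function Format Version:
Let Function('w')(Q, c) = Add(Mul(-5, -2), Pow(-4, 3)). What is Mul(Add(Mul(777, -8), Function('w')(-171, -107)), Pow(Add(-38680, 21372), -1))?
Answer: Rational(3135, 8654) ≈ 0.36226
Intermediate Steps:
Function('w')(Q, c) = -54 (Function('w')(Q, c) = Add(10, -64) = -54)
Mul(Add(Mul(777, -8), Function('w')(-171, -107)), Pow(Add(-38680, 21372), -1)) = Mul(Add(Mul(777, -8), -54), Pow(Add(-38680, 21372), -1)) = Mul(Add(-6216, -54), Pow(-17308, -1)) = Mul(-6270, Rational(-1, 17308)) = Rational(3135, 8654)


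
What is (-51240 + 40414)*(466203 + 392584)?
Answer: -9297228062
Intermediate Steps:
(-51240 + 40414)*(466203 + 392584) = -10826*858787 = -9297228062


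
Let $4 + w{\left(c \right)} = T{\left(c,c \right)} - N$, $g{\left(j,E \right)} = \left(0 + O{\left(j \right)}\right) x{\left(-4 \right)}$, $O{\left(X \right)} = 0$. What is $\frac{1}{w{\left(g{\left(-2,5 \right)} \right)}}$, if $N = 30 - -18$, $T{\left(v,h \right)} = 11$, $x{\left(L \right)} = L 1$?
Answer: $- \frac{1}{41} \approx -0.02439$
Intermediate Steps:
$x{\left(L \right)} = L$
$N = 48$ ($N = 30 + 18 = 48$)
$g{\left(j,E \right)} = 0$ ($g{\left(j,E \right)} = \left(0 + 0\right) \left(-4\right) = 0 \left(-4\right) = 0$)
$w{\left(c \right)} = -41$ ($w{\left(c \right)} = -4 + \left(11 - 48\right) = -4 - 37 = -41$)
$\frac{1}{w{\left(g{\left(-2,5 \right)} \right)}} = \frac{1}{-41} = - \frac{1}{41}$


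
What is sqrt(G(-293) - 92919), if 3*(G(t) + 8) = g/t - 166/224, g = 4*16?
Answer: I*sqrt(56290774541799)/24612 ≈ 304.84*I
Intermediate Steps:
g = 64
G(t) = -2771/336 + 64/(3*t) (G(t) = -8 + (64/t - 166/224)/3 = -8 + (64/t - 166*1/224)/3 = -8 + (64/t - 83/112)/3 = -8 + (-83/112 + 64/t)/3 = -8 + (-83/336 + 64/(3*t)) = -2771/336 + 64/(3*t))
sqrt(G(-293) - 92919) = sqrt((1/336)*(7168 - 2771*(-293))/(-293) - 92919) = sqrt((1/336)*(-1/293)*(7168 + 811903) - 92919) = sqrt((1/336)*(-1/293)*819071 - 92919) = sqrt(-819071/98448 - 92919) = sqrt(-9148508783/98448) = I*sqrt(56290774541799)/24612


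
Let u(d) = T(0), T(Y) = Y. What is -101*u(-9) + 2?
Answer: 2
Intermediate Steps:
u(d) = 0
-101*u(-9) + 2 = -101*0 + 2 = 0 + 2 = 2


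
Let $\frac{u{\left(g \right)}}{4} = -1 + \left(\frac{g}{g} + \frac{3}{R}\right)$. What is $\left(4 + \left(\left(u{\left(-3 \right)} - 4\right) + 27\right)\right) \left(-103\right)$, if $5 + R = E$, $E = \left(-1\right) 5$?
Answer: $- \frac{13287}{5} \approx -2657.4$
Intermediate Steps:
$E = -5$
$R = -10$ ($R = -5 - 5 = -10$)
$u{\left(g \right)} = - \frac{6}{5}$ ($u{\left(g \right)} = 4 \left(-1 + \left(\frac{g}{g} + \frac{3}{-10}\right)\right) = 4 \left(-1 + \left(1 + 3 \left(- \frac{1}{10}\right)\right)\right) = 4 \left(-1 + \left(1 - \frac{3}{10}\right)\right) = 4 \left(-1 + \frac{7}{10}\right) = 4 \left(- \frac{3}{10}\right) = - \frac{6}{5}$)
$\left(4 + \left(\left(u{\left(-3 \right)} - 4\right) + 27\right)\right) \left(-103\right) = \left(4 + \left(\left(- \frac{6}{5} - 4\right) + 27\right)\right) \left(-103\right) = \left(4 + \left(- \frac{26}{5} + 27\right)\right) \left(-103\right) = \left(4 + \frac{109}{5}\right) \left(-103\right) = \frac{129}{5} \left(-103\right) = - \frac{13287}{5}$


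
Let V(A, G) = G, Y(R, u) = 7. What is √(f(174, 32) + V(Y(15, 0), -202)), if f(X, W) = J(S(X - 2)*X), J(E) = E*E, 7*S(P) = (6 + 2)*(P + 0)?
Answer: √57323841878/7 ≈ 34203.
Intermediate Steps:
S(P) = 8*P/7 (S(P) = ((6 + 2)*(P + 0))/7 = (8*P)/7 = 8*P/7)
J(E) = E²
f(X, W) = X²*(-16/7 + 8*X/7)² (f(X, W) = ((8*(X - 2)/7)*X)² = ((8*(-2 + X)/7)*X)² = ((-16/7 + 8*X/7)*X)² = (X*(-16/7 + 8*X/7))² = X²*(-16/7 + 8*X/7)²)
√(f(174, 32) + V(Y(15, 0), -202)) = √((64/49)*174²*(-2 + 174)² - 202) = √((64/49)*30276*172² - 202) = √((64/49)*30276*29584 - 202) = √(57323851776/49 - 202) = √(57323841878/49) = √57323841878/7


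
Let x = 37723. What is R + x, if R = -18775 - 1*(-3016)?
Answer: 21964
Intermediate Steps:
R = -15759 (R = -18775 + 3016 = -15759)
R + x = -15759 + 37723 = 21964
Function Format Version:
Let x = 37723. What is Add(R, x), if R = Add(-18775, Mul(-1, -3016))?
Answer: 21964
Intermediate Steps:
R = -15759 (R = Add(-18775, 3016) = -15759)
Add(R, x) = Add(-15759, 37723) = 21964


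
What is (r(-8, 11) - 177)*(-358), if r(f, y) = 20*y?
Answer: -15394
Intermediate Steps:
(r(-8, 11) - 177)*(-358) = (20*11 - 177)*(-358) = (220 - 177)*(-358) = 43*(-358) = -15394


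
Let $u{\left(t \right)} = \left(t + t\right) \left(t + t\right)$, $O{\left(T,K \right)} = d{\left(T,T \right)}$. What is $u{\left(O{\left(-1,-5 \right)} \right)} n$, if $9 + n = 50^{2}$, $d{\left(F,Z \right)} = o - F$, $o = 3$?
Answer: $159424$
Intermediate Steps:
$d{\left(F,Z \right)} = 3 - F$
$O{\left(T,K \right)} = 3 - T$
$u{\left(t \right)} = 4 t^{2}$ ($u{\left(t \right)} = 2 t 2 t = 4 t^{2}$)
$n = 2491$ ($n = -9 + 50^{2} = -9 + 2500 = 2491$)
$u{\left(O{\left(-1,-5 \right)} \right)} n = 4 \left(3 - -1\right)^{2} \cdot 2491 = 4 \left(3 + 1\right)^{2} \cdot 2491 = 4 \cdot 4^{2} \cdot 2491 = 4 \cdot 16 \cdot 2491 = 64 \cdot 2491 = 159424$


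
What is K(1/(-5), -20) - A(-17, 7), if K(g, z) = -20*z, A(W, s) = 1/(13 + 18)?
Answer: 12399/31 ≈ 399.97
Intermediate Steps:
A(W, s) = 1/31
K(1/(-5), -20) - A(-17, 7) = -20*(-20) - 1*1/31 = 400 - 1/31 = 12399/31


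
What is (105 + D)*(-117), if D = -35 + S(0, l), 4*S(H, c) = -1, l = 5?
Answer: -32643/4 ≈ -8160.8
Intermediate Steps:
S(H, c) = -1/4 (S(H, c) = (1/4)*(-1) = -1/4)
D = -141/4 (D = -35 - 1/4 = -141/4 ≈ -35.250)
(105 + D)*(-117) = (105 - 141/4)*(-117) = (279/4)*(-117) = -32643/4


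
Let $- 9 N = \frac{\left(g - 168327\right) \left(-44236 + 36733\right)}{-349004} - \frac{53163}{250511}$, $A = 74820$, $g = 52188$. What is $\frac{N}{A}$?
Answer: $\frac{24256840456471}{6541463296912080} \approx 0.0037082$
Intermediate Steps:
$N = \frac{24256840456471}{87429341044}$ ($N = - \frac{\frac{\left(52188 - 168327\right) \left(-44236 + 36733\right)}{-349004} - \frac{53163}{250511}}{9} = - \frac{\left(-116139\right) \left(-7503\right) \left(- \frac{1}{349004}\right) - \frac{53163}{250511}}{9} = - \frac{871390917 \left(- \frac{1}{349004}\right) - \frac{53163}{250511}}{9} = - \frac{- \frac{871390917}{349004} - \frac{53163}{250511}}{9} = \left(- \frac{1}{9}\right) \left(- \frac{218311564108239}{87429341044}\right) = \frac{24256840456471}{87429341044} \approx 277.45$)
$\frac{N}{A} = \frac{24256840456471}{87429341044 \cdot 74820} = \frac{24256840456471}{87429341044} \cdot \frac{1}{74820} = \frac{24256840456471}{6541463296912080}$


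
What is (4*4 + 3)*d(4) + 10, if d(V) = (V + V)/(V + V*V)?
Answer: 88/5 ≈ 17.600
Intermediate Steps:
d(V) = 2*V/(V + V²) (d(V) = (2*V)/(V + V²) = 2*V/(V + V²))
(4*4 + 3)*d(4) + 10 = (4*4 + 3)*(2/(1 + 4)) + 10 = (16 + 3)*(2/5) + 10 = 19*(2*(⅕)) + 10 = 19*(⅖) + 10 = 38/5 + 10 = 88/5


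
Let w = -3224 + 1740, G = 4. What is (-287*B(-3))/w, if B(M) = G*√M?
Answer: 41*I*√3/53 ≈ 1.3399*I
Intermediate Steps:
B(M) = 4*√M
w = -1484
(-287*B(-3))/w = -1148*√(-3)/(-1484) = -1148*I*√3*(-1/1484) = 41*I*√3/53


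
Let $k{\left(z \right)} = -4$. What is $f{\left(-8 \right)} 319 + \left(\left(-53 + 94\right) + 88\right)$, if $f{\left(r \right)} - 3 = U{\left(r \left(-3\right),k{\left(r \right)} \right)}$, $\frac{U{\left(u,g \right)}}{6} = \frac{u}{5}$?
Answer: $\frac{51366}{5} \approx 10273.0$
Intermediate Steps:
$U{\left(u,g \right)} = \frac{6 u}{5}$ ($U{\left(u,g \right)} = 6 \frac{u}{5} = \frac{6 u}{5}$)
$f{\left(r \right)} = 3 - \frac{18 r}{5}$ ($f{\left(r \right)} = 3 + \frac{6 r \left(-3\right)}{5} = 3 + \frac{6 \left(- 3 r\right)}{5} = 3 - \frac{18 r}{5}$)
$f{\left(-8 \right)} 319 + \left(\left(-53 + 94\right) + 88\right) = \left(3 - - \frac{144}{5}\right) 319 + \left(\left(-53 + 94\right) + 88\right) = \left(3 + \frac{144}{5}\right) 319 + \left(41 + 88\right) = \frac{159}{5} \cdot 319 + 129 = \frac{50721}{5} + 129 = \frac{51366}{5}$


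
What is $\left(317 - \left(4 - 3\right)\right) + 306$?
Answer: $622$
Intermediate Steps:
$\left(317 - \left(4 - 3\right)\right) + 306 = \left(317 - 1\right) + 306 = 316 + 306 = 622$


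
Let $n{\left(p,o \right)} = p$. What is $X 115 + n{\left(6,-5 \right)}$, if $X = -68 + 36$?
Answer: $-3674$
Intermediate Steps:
$X = -32$
$X 115 + n{\left(6,-5 \right)} = \left(-32\right) 115 + 6 = -3680 + 6 = -3674$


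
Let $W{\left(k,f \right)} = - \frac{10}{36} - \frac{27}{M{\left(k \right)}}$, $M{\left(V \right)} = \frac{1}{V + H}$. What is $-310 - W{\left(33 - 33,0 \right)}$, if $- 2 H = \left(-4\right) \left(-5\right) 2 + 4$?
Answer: $- \frac{16267}{18} \approx -903.72$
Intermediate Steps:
$H = -22$ ($H = - \frac{\left(-4\right) \left(-5\right) 2 + 4}{2} = - \frac{20 \cdot 2 + 4}{2} = - \frac{40 + 4}{2} = \left(- \frac{1}{2}\right) 44 = -22$)
$M{\left(V \right)} = \frac{1}{-22 + V}$ ($M{\left(V \right)} = \frac{1}{V - 22} = \frac{1}{-22 + V}$)
$W{\left(k,f \right)} = \frac{10687}{18} - 27 k$ ($W{\left(k,f \right)} = - \frac{10}{36} - \frac{27}{\frac{1}{-22 + k}} = \left(-10\right) \frac{1}{36} - 27 \left(-22 + k\right) = - \frac{5}{18} - \left(-594 + 27 k\right) = \frac{10687}{18} - 27 k$)
$-310 - W{\left(33 - 33,0 \right)} = -310 - \left(\frac{10687}{18} - 27 \left(33 - 33\right)\right) = -310 - \left(\frac{10687}{18} - 0\right) = -310 - \left(\frac{10687}{18} + 0\right) = -310 - \frac{10687}{18} = - \frac{16267}{18}$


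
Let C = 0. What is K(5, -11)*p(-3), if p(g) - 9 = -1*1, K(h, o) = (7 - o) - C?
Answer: 144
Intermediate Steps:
K(h, o) = 7 - o (K(h, o) = (7 - o) - 1*0 = (7 - o) + 0 = 7 - o)
p(g) = 8 (p(g) = 9 - 1*1 = 9 - 1 = 8)
K(5, -11)*p(-3) = (7 - 1*(-11))*8 = (7 + 11)*8 = 18*8 = 144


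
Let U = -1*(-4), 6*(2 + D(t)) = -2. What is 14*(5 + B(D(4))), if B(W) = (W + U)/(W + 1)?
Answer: 105/2 ≈ 52.500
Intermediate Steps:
D(t) = -7/3 (D(t) = -2 + (⅙)*(-2) = -2 - ⅓ = -7/3)
U = 4
B(W) = (4 + W)/(1 + W) (B(W) = (W + 4)/(W + 1) = (4 + W)/(1 + W))
14*(5 + B(D(4))) = 14*(5 + (4 - 7/3)/(1 - 7/3)) = 14*(5 + (5/3)/(-4/3)) = 14*(5 - ¾*5/3) = 14*(5 - 5/4) = 14*(15/4) = 105/2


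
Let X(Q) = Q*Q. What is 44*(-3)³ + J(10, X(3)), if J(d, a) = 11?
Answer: -1177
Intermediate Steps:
X(Q) = Q²
44*(-3)³ + J(10, X(3)) = 44*(-3)³ + 11 = 44*(-27) + 11 = -1188 + 11 = -1177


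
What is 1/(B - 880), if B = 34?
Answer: -1/846 ≈ -0.0011820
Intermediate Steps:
1/(B - 880) = 1/(34 - 880) = 1/(-846) = -1/846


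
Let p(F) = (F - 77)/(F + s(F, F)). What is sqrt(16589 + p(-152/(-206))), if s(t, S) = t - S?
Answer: sqrt(23805271)/38 ≈ 128.40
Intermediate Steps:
p(F) = (-77 + F)/F (p(F) = (F - 77)/(F + (F - F)) = (-77 + F)/(F + 0) = (-77 + F)/F)
sqrt(16589 + p(-152/(-206))) = sqrt(16589 + (-77 - 152/(-206))/((-152/(-206)))) = sqrt(16589 + (-77 - 152*(-1/206))/((-152*(-1/206)))) = sqrt(16589 + (-77 + 76/103)/(76/103)) = sqrt(16589 + (103/76)*(-7855/103)) = sqrt(16589 - 7855/76) = sqrt(1252909/76) = sqrt(23805271)/38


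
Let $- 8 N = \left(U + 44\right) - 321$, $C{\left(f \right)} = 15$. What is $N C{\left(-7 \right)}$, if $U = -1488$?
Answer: $\frac{26475}{8} \approx 3309.4$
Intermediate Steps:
$N = \frac{1765}{8}$ ($N = - \frac{\left(-1488 + 44\right) - 321}{8} = - \frac{-1444 - 321}{8} = \left(- \frac{1}{8}\right) \left(-1765\right) = \frac{1765}{8} \approx 220.63$)
$N C{\left(-7 \right)} = \frac{1765}{8} \cdot 15 = \frac{26475}{8}$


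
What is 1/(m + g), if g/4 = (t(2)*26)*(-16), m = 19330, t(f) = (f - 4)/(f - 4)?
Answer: 1/17666 ≈ 5.6606e-5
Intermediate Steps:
t(f) = 1 (t(f) = (-4 + f)/(-4 + f) = 1)
g = -1664 (g = 4*((1*26)*(-16)) = 4*(26*(-16)) = 4*(-416) = -1664)
1/(m + g) = 1/(19330 - 1664) = 1/17666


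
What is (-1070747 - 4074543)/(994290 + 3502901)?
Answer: -5145290/4497191 ≈ -1.1441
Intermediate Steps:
(-1070747 - 4074543)/(994290 + 3502901) = -5145290/4497191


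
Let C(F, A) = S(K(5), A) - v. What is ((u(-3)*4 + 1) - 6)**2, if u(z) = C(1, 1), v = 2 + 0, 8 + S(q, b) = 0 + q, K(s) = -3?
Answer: 3249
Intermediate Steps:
S(q, b) = -8 + q (S(q, b) = -8 + (0 + q) = -8 + q)
v = 2
C(F, A) = -13 (C(F, A) = (-8 - 3) - 1*2 = -11 - 2 = -13)
u(z) = -13
((u(-3)*4 + 1) - 6)**2 = ((-13*4 + 1) - 6)**2 = ((-52 + 1) - 6)**2 = (-51 - 6)**2 = (-57)**2 = 3249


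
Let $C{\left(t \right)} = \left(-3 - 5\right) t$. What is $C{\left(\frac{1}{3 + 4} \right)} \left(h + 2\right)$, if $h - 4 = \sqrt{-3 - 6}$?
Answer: $- \frac{48}{7} - \frac{24 i}{7} \approx -6.8571 - 3.4286 i$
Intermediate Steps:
$h = 4 + 3 i$ ($h = 4 + \sqrt{-3 - 6} = 4 + \sqrt{-9} = 4 + 3 i \approx 4.0 + 3.0 i$)
$C{\left(t \right)} = - 8 t$ ($C{\left(t \right)} = \left(-3 - 5\right) t = - 8 t$)
$C{\left(\frac{1}{3 + 4} \right)} \left(h + 2\right) = - \frac{8}{3 + 4} \left(\left(4 + 3 i\right) + 2\right) = - \frac{8}{7} \left(6 + 3 i\right) = \left(-8\right) \frac{1}{7} \left(6 + 3 i\right) = - \frac{8 \left(6 + 3 i\right)}{7} = - \frac{48}{7} - \frac{24 i}{7}$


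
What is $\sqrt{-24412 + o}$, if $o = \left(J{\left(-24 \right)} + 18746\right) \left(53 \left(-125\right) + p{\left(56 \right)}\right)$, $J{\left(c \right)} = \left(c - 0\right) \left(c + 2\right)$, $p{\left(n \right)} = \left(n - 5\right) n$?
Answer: $i \sqrt{72668118} \approx 8524.6 i$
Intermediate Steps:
$p{\left(n \right)} = n \left(-5 + n\right)$ ($p{\left(n \right)} = \left(-5 + n\right) n = n \left(-5 + n\right)$)
$J{\left(c \right)} = c \left(2 + c\right)$ ($J{\left(c \right)} = \left(c + 0\right) \left(2 + c\right) = c \left(2 + c\right)$)
$o = -72643706$ ($o = \left(- 24 \left(2 - 24\right) + 18746\right) \left(53 \left(-125\right) + 56 \left(-5 + 56\right)\right) = \left(\left(-24\right) \left(-22\right) + 18746\right) \left(-6625 + 56 \cdot 51\right) = \left(528 + 18746\right) \left(-6625 + 2856\right) = 19274 \left(-3769\right) = -72643706$)
$\sqrt{-24412 + o} = \sqrt{-24412 - 72643706} = \sqrt{-72668118} = i \sqrt{72668118}$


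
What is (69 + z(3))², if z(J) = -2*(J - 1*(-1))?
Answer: 3721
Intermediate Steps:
z(J) = -2 - 2*J (z(J) = -2*(J + 1) = -2*(1 + J) = -2 - 2*J)
(69 + z(3))² = (69 + (-2 - 2*3))² = (69 + (-2 - 6))² = (69 - 8)² = 61² = 3721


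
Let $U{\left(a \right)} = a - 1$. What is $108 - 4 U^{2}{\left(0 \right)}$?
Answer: $104$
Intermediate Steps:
$U{\left(a \right)} = -1 + a$
$108 - 4 U^{2}{\left(0 \right)} = 108 - 4 \left(-1 + 0\right)^{2} = 108 - 4 \left(-1\right)^{2} = 108 - 4 = 104$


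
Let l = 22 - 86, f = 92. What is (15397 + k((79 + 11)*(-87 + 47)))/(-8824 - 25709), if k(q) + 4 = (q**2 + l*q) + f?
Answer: -13205885/34533 ≈ -382.41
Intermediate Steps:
l = -64
k(q) = 88 + q**2 - 64*q (k(q) = -4 + ((q**2 - 64*q) + 92) = -4 + (92 + q**2 - 64*q) = 88 + q**2 - 64*q)
(15397 + k((79 + 11)*(-87 + 47)))/(-8824 - 25709) = (15397 + (88 + ((79 + 11)*(-87 + 47))**2 - 64*(79 + 11)*(-87 + 47)))/(-8824 - 25709) = (15397 + (88 + (90*(-40))**2 - 5760*(-40)))/(-34533) = (15397 + (88 + (-3600)**2 - 64*(-3600)))*(-1/34533) = (15397 + (88 + 12960000 + 230400))*(-1/34533) = (15397 + 13190488)*(-1/34533) = 13205885*(-1/34533) = -13205885/34533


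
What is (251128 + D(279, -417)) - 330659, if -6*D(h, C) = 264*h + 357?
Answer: -183733/2 ≈ -91867.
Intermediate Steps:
D(h, C) = -119/2 - 44*h (D(h, C) = -(264*h + 357)/6 = -(357 + 264*h)/6 = -119/2 - 44*h)
(251128 + D(279, -417)) - 330659 = (251128 + (-119/2 - 44*279)) - 330659 = (251128 + (-119/2 - 12276)) - 330659 = (251128 - 24671/2) - 330659 = 477585/2 - 330659 = -183733/2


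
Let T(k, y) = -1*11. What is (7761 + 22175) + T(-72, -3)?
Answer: 29925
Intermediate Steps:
T(k, y) = -11
(7761 + 22175) + T(-72, -3) = (7761 + 22175) - 11 = 29936 - 11 = 29925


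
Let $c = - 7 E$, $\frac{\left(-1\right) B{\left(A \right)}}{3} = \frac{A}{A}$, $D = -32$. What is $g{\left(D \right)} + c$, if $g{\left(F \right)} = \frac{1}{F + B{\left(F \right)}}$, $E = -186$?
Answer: $\frac{45569}{35} \approx 1302.0$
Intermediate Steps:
$B{\left(A \right)} = -3$ ($B{\left(A \right)} = - 3 \frac{A}{A} = \left(-3\right) 1 = -3$)
$c = 1302$ ($c = \left(-7\right) \left(-186\right) = 1302$)
$g{\left(F \right)} = \frac{1}{-3 + F}$ ($g{\left(F \right)} = \frac{1}{F - 3} = \frac{1}{-3 + F}$)
$g{\left(D \right)} + c = \frac{1}{-3 - 32} + 1302 = \frac{1}{-35} + 1302 = - \frac{1}{35} + 1302 = \frac{45569}{35}$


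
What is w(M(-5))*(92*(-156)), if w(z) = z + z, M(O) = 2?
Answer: -57408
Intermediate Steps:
w(z) = 2*z
w(M(-5))*(92*(-156)) = (2*2)*(92*(-156)) = 4*(-14352) = -57408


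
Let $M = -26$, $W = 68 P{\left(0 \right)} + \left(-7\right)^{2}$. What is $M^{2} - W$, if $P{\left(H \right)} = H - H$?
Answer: $627$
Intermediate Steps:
$P{\left(H \right)} = 0$
$W = 49$ ($W = 68 \cdot 0 + \left(-7\right)^{2} = 0 + 49 = 49$)
$M^{2} - W = \left(-26\right)^{2} - 49 = 676 - 49 = 627$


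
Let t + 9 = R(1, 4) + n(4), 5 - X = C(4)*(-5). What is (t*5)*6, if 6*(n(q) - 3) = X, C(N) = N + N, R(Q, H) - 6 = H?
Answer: 345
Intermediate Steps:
R(Q, H) = 6 + H
C(N) = 2*N
X = 45 (X = 5 - 2*4*(-5) = 5 - 8*(-5) = 5 - 1*(-40) = 5 + 40 = 45)
n(q) = 21/2 (n(q) = 3 + (⅙)*45 = 3 + 15/2 = 21/2)
t = 23/2 (t = -9 + ((6 + 4) + 21/2) = -9 + (10 + 21/2) = -9 + 41/2 = 23/2 ≈ 11.500)
(t*5)*6 = ((23/2)*5)*6 = (115/2)*6 = 345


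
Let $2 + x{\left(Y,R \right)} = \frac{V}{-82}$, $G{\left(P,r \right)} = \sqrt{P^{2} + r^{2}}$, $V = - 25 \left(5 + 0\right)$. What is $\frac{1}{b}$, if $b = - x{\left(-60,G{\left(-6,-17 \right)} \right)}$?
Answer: $\frac{82}{39} \approx 2.1026$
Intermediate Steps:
$V = -125$ ($V = \left(-25\right) 5 = -125$)
$x{\left(Y,R \right)} = - \frac{39}{82}$ ($x{\left(Y,R \right)} = -2 - \frac{125}{-82} = -2 - - \frac{125}{82} = -2 + \frac{125}{82} = - \frac{39}{82}$)
$b = \frac{39}{82}$ ($b = \left(-1\right) \left(- \frac{39}{82}\right) = \frac{39}{82} \approx 0.47561$)
$\frac{1}{b} = \frac{1}{\frac{39}{82}} = \frac{82}{39}$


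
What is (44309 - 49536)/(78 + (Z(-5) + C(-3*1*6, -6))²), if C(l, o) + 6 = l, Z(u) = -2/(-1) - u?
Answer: -5227/367 ≈ -14.243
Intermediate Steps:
Z(u) = 2 - u (Z(u) = -2*(-1) - u = 2 - u)
C(l, o) = -6 + l
(44309 - 49536)/(78 + (Z(-5) + C(-3*1*6, -6))²) = (44309 - 49536)/(78 + ((2 - 1*(-5)) + (-6 - 3*1*6))²) = -5227/(78 + ((2 + 5) + (-6 - 3*6))²) = -5227/(78 + (7 + (-6 - 18))²) = -5227/(78 + (7 - 24)²) = -5227/(78 + (-17)²) = -5227/(78 + 289) = -5227/367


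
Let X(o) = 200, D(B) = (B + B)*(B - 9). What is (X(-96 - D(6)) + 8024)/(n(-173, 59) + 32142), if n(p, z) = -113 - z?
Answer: 4112/15985 ≈ 0.25724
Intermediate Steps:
D(B) = 2*B*(-9 + B) (D(B) = (2*B)*(-9 + B) = 2*B*(-9 + B))
(X(-96 - D(6)) + 8024)/(n(-173, 59) + 32142) = (200 + 8024)/((-113 - 1*59) + 32142) = 8224/((-113 - 59) + 32142) = 8224/(-172 + 32142) = 8224/31970 = 8224*(1/31970) = 4112/15985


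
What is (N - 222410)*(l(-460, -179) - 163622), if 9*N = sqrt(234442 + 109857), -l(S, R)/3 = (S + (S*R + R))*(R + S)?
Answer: -34797644739950 + 156457195*sqrt(344299)/9 ≈ -3.4787e+13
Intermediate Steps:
l(S, R) = -3*(R + S)*(R + S + R*S) (l(S, R) = -3*(S + (S*R + R))*(R + S) = -3*(S + (R*S + R))*(R + S) = -3*(S + (R + R*S))*(R + S) = -3*(R + S + R*S)*(R + S) = -3*(R + S)*(R + S + R*S))
N = sqrt(344299)/9 (N = sqrt(234442 + 109857)/9 = sqrt(344299)/9 ≈ 65.197)
(N - 222410)*(l(-460, -179) - 163622) = (sqrt(344299)/9 - 222410)*((-3*(-179)**2 - 3*(-460)**2 - 6*(-179)*(-460) - 3*(-179)*(-460)**2 - 3*(-460)*(-179)**2) - 163622) = (-222410 + sqrt(344299)/9)*((-3*32041 - 3*211600 - 494040 - 3*(-179)*211600 - 3*(-460)*32041) - 163622) = (-222410 + sqrt(344299)/9)*((-96123 - 634800 - 494040 + 113629200 + 44216580) - 163622) = (-222410 + sqrt(344299)/9)*(156620817 - 163622) = (-222410 + sqrt(344299)/9)*156457195 = -34797644739950 + 156457195*sqrt(344299)/9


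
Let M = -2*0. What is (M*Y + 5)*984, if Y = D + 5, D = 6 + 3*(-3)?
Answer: 4920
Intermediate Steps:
D = -3 (D = 6 - 9 = -3)
Y = 2 (Y = -3 + 5 = 2)
M = 0
(M*Y + 5)*984 = (0*2 + 5)*984 = (0 + 5)*984 = 5*984 = 4920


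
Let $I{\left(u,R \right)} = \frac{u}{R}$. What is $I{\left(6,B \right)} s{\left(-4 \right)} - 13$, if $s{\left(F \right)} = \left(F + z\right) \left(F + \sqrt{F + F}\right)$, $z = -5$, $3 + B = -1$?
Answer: $-67 + 27 i \sqrt{2} \approx -67.0 + 38.184 i$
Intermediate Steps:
$B = -4$ ($B = -3 - 1 = -4$)
$s{\left(F \right)} = \left(-5 + F\right) \left(F + \sqrt{2} \sqrt{F}\right)$ ($s{\left(F \right)} = \left(F - 5\right) \left(F + \sqrt{F + F}\right) = \left(-5 + F\right) \left(F + \sqrt{2 F}\right) = \left(-5 + F\right) \left(F + \sqrt{2} \sqrt{F}\right)$)
$I{\left(6,B \right)} s{\left(-4 \right)} - 13 = \frac{6}{-4} \left(\left(-4\right)^{2} - -20 + \sqrt{2} \left(-4\right)^{\frac{3}{2}} - 5 \sqrt{2} \sqrt{-4}\right) - 13 = 6 \left(- \frac{1}{4}\right) \left(16 + 20 + \sqrt{2} \left(- 8 i\right) - 5 \sqrt{2} \cdot 2 i\right) - 13 = - \frac{3 \left(16 + 20 - 8 i \sqrt{2} - 10 i \sqrt{2}\right)}{2} - 13 = - \frac{3 \left(36 - 18 i \sqrt{2}\right)}{2} - 13 = \left(-54 + 27 i \sqrt{2}\right) - 13 = -67 + 27 i \sqrt{2}$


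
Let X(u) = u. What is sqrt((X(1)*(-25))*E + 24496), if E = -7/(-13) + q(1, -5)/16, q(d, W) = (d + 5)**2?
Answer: sqrt(16512171)/26 ≈ 156.29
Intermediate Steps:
q(d, W) = (5 + d)**2
E = 145/52 (E = -7/(-13) + (5 + 1)**2/16 = -7*(-1/13) + 6**2*(1/16) = 7/13 + 36*(1/16) = 7/13 + 9/4 = 145/52 ≈ 2.7885)
sqrt((X(1)*(-25))*E + 24496) = sqrt((1*(-25))*(145/52) + 24496) = sqrt(-25*145/52 + 24496) = sqrt(-3625/52 + 24496) = sqrt(1270167/52) = sqrt(16512171)/26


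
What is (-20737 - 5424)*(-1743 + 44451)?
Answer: -1117283988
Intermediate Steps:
(-20737 - 5424)*(-1743 + 44451) = -26161*42708 = -1117283988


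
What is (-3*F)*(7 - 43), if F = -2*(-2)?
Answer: 432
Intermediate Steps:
F = 4
(-3*F)*(7 - 43) = (-3*4)*(7 - 43) = -12*(-36) = 432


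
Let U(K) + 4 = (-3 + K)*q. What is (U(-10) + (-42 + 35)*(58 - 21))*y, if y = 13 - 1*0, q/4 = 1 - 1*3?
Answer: -2067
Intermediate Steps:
q = -8 (q = 4*(1 - 1*3) = 4*(1 - 3) = 4*(-2) = -8)
U(K) = 20 - 8*K (U(K) = -4 + (-3 + K)*(-8) = -4 + (24 - 8*K) = 20 - 8*K)
y = 13 (y = 13 + 0 = 13)
(U(-10) + (-42 + 35)*(58 - 21))*y = ((20 - 8*(-10)) + (-42 + 35)*(58 - 21))*13 = ((20 + 80) - 7*37)*13 = (100 - 259)*13 = -159*13 = -2067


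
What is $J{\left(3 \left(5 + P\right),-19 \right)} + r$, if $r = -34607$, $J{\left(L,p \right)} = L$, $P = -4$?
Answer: $-34604$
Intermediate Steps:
$J{\left(3 \left(5 + P\right),-19 \right)} + r = 3 \left(5 - 4\right) - 34607 = 3 \cdot 1 - 34607 = 3 - 34607 = -34604$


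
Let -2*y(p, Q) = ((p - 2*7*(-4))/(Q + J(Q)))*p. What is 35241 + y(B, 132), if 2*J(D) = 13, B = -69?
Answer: 9760860/277 ≈ 35238.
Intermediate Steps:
J(D) = 13/2 (J(D) = (1/2)*13 = 13/2)
y(p, Q) = -p*(56 + p)/(2*(13/2 + Q)) (y(p, Q) = -(p - 2*7*(-4))/(Q + 13/2)*p/2 = -(p - 14*(-4))/(13/2 + Q)*p/2 = -(p + 56)/(13/2 + Q)*p/2 = -(56 + p)/(13/2 + Q)*p/2 = -p*(56 + p)/(2*(13/2 + Q)))
35241 + y(B, 132) = 35241 - 1*(-69)*(56 - 69)/(13 + 2*132) = 35241 - 1*(-69)*(-13)/(13 + 264) = 35241 - 1*(-69)*(-13)/277 = 35241 - 1*(-69)*1/277*(-13) = 35241 - 897/277 = 9760860/277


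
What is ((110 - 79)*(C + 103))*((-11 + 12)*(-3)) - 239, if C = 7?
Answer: -10469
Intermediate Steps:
((110 - 79)*(C + 103))*((-11 + 12)*(-3)) - 239 = ((110 - 79)*(7 + 103))*((-11 + 12)*(-3)) - 239 = (31*110)*(1*(-3)) - 239 = 3410*(-3) - 239 = -10230 - 239 = -10469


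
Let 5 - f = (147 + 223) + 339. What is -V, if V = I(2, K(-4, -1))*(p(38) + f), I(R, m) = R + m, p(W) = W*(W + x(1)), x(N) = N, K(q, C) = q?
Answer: 1556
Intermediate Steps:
f = -704 (f = 5 - ((147 + 223) + 339) = 5 - (370 + 339) = 5 - 1*709 = 5 - 709 = -704)
p(W) = W*(1 + W) (p(W) = W*(W + 1) = W*(1 + W))
V = -1556 (V = (2 - 4)*(38*(1 + 38) - 704) = -2*(38*39 - 704) = -2*(1482 - 704) = -2*778 = -1556)
-V = -1*(-1556) = 1556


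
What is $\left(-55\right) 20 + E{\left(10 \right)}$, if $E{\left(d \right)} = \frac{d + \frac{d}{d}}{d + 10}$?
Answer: $- \frac{21989}{20} \approx -1099.4$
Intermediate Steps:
$E{\left(d \right)} = \frac{1 + d}{10 + d}$ ($E{\left(d \right)} = \frac{d + 1}{10 + d} = \frac{1 + d}{10 + d}$)
$\left(-55\right) 20 + E{\left(10 \right)} = \left(-55\right) 20 + \frac{1 + 10}{10 + 10} = -1100 + \frac{1}{20} \cdot 11 = -1100 + \frac{11}{20} = - \frac{21989}{20}$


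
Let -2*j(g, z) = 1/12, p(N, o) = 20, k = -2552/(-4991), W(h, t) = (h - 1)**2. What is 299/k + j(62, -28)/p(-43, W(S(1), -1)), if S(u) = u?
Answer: 89538221/153120 ≈ 584.76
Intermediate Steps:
W(h, t) = (-1 + h)**2
k = 2552/4991 (k = -2552*(-1/4991) = 2552/4991 ≈ 0.51132)
j(g, z) = -1/24 (j(g, z) = -1/2/12 = -1/2*1/12 = -1/24)
299/k + j(62, -28)/p(-43, W(S(1), -1)) = 299/(2552/4991) - 1/24/20 = 299*(4991/2552) - 1/24*1/20 = 1492309/2552 - 1/480 = 89538221/153120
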